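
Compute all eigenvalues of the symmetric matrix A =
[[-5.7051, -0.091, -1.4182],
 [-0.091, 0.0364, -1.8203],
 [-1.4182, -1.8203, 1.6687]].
sigma(A) ≈ {-6, -1, 3}

A is real symmetric, so its spectrum consists of real eigenvalues. Expanding the characteristic polynomial of the displayed matrix gives
  det(λ I - A) = p(λ) = λ^3 + (4)λ^2 + (-15)λ + (-18).
Solving p(λ) = 0 yields eigenvalues ≈ -6, -1, 3. (A is shown rounded to 4 decimals, so these recover the underlying integer eigenvalues to within that precision.)
Verification: the trace of A = -4 equals the sum of eigenvalues -4, and det(A) ≈ 18.0004 matches the eigenvalue product 18.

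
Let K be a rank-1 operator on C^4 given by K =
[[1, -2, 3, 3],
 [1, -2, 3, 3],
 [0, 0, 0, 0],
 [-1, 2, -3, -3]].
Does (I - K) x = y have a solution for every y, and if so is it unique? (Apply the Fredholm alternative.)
(I - K) is invertible (det(I - K) = 5 ≠ 0), so for every y in C^4 the equation (I - K) x = y has a unique solution.

K has rank 1, so it is an outer product K = u v^T: every row of K is a multiple of one row vector. Reading off the entries, u = (1, 1, 0, -1) and v = (1, -2, 3, 3) (row i of K equals u_i·v^T). A rank-one matrix u v^T satisfies K u = u (v·u) and kills the (3)-dimensional subspace v^⊥, so its characteristic polynomial is lambda^3 (lambda - v·u) with v·u = tr K = -4. Hence the eigenvalues of I - K are 1 (multiplicity 3) and 1 - (-4) = 5, so det(I - K) = 5. (Direct check: I - K =
[[0, 2, -3, -3],
 [-1, 3, -3, -3],
 [0, 0, 1, 0],
 [1, -2, 3, 4]]
has determinant 5.) The finite-dimensional Fredholm alternative says: either (I - K) is invertible, or ker(I - K) ≠ {0} and then range(I - K) = ker((I - K)^*)^⊥, with dim ker(I - K) = dim ker((I - K)^*). Since det(I - K) ≠ 0, 1 is not an eigenvalue of K and ker(I - K) = {0}, so we are in the first case: for every y there is a unique x = (I - K)^(-1) y. Explicitly, by the Sherman–Morrison formula, (I - u v^T)^(-1) = I + u v^T/(1 - v·u), i.e. (I - K)^(-1) = I + K/(5).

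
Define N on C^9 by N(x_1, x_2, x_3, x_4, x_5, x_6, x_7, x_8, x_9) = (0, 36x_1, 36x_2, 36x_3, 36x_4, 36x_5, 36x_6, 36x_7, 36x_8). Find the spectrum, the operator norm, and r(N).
sigma(N) = {0}; ||N|| = 36; r(N) = 0. (N is nilpotent with N^9 = 0.)

On C^9, N is a strictly lower-triangular matrix with 36 on the subdiagonal and zeros elsewhere, so its characteristic polynomial is lambda^9 and every eigenvalue is 0: sigma(N) = {0}. For the operator norm, N e_i = 36e_{i+1} for i = 1, ..., 8 and N e_9 = 0, so the singular values of N are 36 (with multiplicity 8) and 0; hence ||N|| = 36. The spectral radius r(N) = max|lambda| = 0. Note ||N|| > r(N) — characteristic of non-normal nilpotent operators. Indeed N^9 = 0.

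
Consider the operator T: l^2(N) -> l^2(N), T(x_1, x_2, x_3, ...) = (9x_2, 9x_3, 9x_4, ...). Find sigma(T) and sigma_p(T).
sigma(T) = closed disk {z in C : |z| ≤ 9}; sigma_p(T) = open disk {z in C : |z| < 9}

Note T = 9·V where V is the unit left shift (V x)_k = x_{k+1}; so sigma(T) = 9·sigma(V) and ||T|| = 9||V||. ||T x||^2 = 81sum_{k≥2} |x_k|^2 ≤ 81||x||^2, with equality on {x : x_1 = 0}, so ||T|| = 9. For any lambda with |lambda| < 9, set r = lambda/9 (|r| < 1); the vector x = (1, r, r^2, ...) is in l^2 and satisfies T x = 9(r, r^2, ...) = lambda x, so lambda is an eigenvalue. On the boundary |lambda| = 9 the geometric series diverges, so no l^2 eigenvector exists, but these lambda lie in the approximate point spectrum. Hence sigma(T) is the closed disk of radius 9 and sigma_p(T) is the open disk.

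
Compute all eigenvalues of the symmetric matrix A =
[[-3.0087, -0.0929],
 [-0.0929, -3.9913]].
sigma(A) ≈ {-4, -3}

A is real symmetric, so its spectrum consists of real eigenvalues. Expanding the characteristic polynomial of the displayed matrix gives
  det(λ I - A) = p(λ) = λ^2 + (7)λ + (12).
Solving p(λ) = 0 yields eigenvalues ≈ -4, -3. (A is shown rounded to 4 decimals, so these recover the underlying integer eigenvalues to within that precision.)
Verification: the trace of A = -7 equals the sum of eigenvalues -7, and det(A) ≈ 12.0000 matches the eigenvalue product 12.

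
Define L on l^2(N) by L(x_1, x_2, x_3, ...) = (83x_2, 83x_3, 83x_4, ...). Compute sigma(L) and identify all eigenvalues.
sigma(L) = closed disk {z in C : |z| ≤ 83}; sigma_p(L) = open disk {z in C : |z| < 83}

Note L = 83·V where V is the unit left shift (V x)_k = x_{k+1}; so sigma(L) = 83·sigma(V) and ||L|| = 83||V||. ||L x||^2 = 6889sum_{k≥2} |x_k|^2 ≤ 6889||x||^2, with equality on {x : x_1 = 0}, so ||L|| = 83. For any lambda with |lambda| < 83, set r = lambda/83 (|r| < 1); the vector x = (1, r, r^2, ...) is in l^2 and satisfies L x = 83(r, r^2, ...) = lambda x, so lambda is an eigenvalue. On the boundary |lambda| = 83 the geometric series diverges, so no l^2 eigenvector exists, but these lambda lie in the approximate point spectrum. Hence sigma(L) is the closed disk of radius 83 and sigma_p(L) is the open disk.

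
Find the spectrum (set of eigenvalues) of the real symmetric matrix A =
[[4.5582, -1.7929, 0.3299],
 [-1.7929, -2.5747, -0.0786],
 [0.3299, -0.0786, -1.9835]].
sigma(A) ≈ {-3, -2, 5}

A is real symmetric, so its spectrum consists of real eigenvalues. Expanding the characteristic polynomial of the displayed matrix gives
  det(λ I - A) = p(λ) = λ^3 + (0)λ^2 + (-19)λ + (-30).
Solving p(λ) = 0 yields eigenvalues ≈ -3, -2, 5. (A is shown rounded to 4 decimals, so these recover the underlying integer eigenvalues to within that precision.)
Verification: the trace of A = 0 equals the sum of eigenvalues 0, and det(A) ≈ 29.9993 matches the eigenvalue product 30.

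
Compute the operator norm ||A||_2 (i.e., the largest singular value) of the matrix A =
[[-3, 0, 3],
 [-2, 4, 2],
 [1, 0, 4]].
||A||_2 ≈ 6.1959 (= sqrt(largest eigenvalue of A^T A))

||A||_2 = sigma_max(A) = sqrt(lambda_max(A^T A)). Form the symmetric matrix M = A^T A =
[[14, -8, -9],
 [-8, 16, 8],
 [-9, 8, 29]].
Its characteristic polynomial (trace, sum of principal 2x2 minors, determinant of M give the coefficients) is
  p(λ) = det(λ I - M) = λ^3 - 59λ^2 + 885λ - 3600.
No integer candidate from the rational root theorem (±divisors of 3600) is a root, so the roots are irrational. The cubic discriminant is Δ = 29944125 > 0, so there are three distinct real roots. p(6) = -198 and p(7) = 47 have opposite signs, so a root lies in (6, 7); Newton's method refines it to λ ≈ 6.7808. p(13) = 131 and p(14) = -30 have opposite signs, so a root lies in (13, 14); Newton's method refines it to λ ≈ 13.8296. p(38) = -294 and p(39) = 495 have opposite signs, so a root lies in (38, 39); Newton's method refines it to λ ≈ 38.3896. Check (Vieta): the three roots sum to 59, matching tr M = 59.
So the eigenvalues of A^T A are ≈ 6.7808, 13.8296, 38.3896 (all ≥ 0, as they must be for A^T A). The largest is λ_max ≈ 38.3896, hence ||A||_2 = sqrt(λ_max) ≈ 6.1959.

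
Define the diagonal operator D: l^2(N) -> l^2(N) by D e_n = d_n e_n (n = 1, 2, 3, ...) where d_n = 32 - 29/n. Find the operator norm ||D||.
||D|| = 32

For a diagonal operator on l^2 with entries d_n, ||D|| = sup_n |d_n|. Here d_1 = 3, d_2 = 35/2, ..., and d_n = 32 - 29/n increases monotonically toward 32. All terms lie in [3, 32), so |d_n| = d_n and the supremum is the limit 32, which is not attained by any individual d_n. Hence ||D|| = 32.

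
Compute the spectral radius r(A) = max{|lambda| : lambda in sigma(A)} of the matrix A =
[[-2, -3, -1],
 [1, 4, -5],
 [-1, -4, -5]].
r(A) ≈ 7.0851

The eigenvalues of A are the roots of its characteristic polynomial. With M = A (coefficients from the trace, the sum of principal 2x2 minors, and det A):
  p(λ) = det(λ I - M) = λ^3 + 3λ^2 - 36λ - 50.
No integer candidate from the rational root theorem (±divisors of 50) is a root, so the roots are irrational. The cubic discriminant is Δ = 233388 > 0, so there are three distinct real roots. p(-8) = -82 and p(-7) = 6 have opposite signs, so a root lies in (-8, -7); Newton's method refines it to λ ≈ -7.0851. p(-2) = 26 and p(-1) = -12 have opposite signs, so a root lies in (-2, -1); Newton's method refines it to λ ≈ -1.3084. p(5) = -30 and p(6) = 58 have opposite signs, so a root lies in (5, 6); Newton's method refines it to λ ≈ 5.3935. Check (Vieta): the three roots sum to -3, matching tr M = -3.
Thus the eigenvalues (to 4 decimals) are -7.0851 (modulus 7.0851); -1.3084 (modulus 1.3084); 5.3935 (modulus 5.3935). The spectral radius is the largest modulus: r(A) ≈ 7.0851. (Cross-check: r(A) ≤ ||A||_2 ≈ 7.2656; equality holds whenever A is normal, though it can also hold for some non-normal A.)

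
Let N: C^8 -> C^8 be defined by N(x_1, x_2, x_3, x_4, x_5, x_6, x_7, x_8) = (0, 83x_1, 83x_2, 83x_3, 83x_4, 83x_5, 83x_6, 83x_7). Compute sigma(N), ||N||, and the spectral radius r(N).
sigma(N) = {0}; ||N|| = 83; r(N) = 0. (N is nilpotent with N^8 = 0.)

On C^8, N is a strictly lower-triangular matrix with 83 on the subdiagonal and zeros elsewhere, so its characteristic polynomial is lambda^8 and every eigenvalue is 0: sigma(N) = {0}. For the operator norm, N e_i = 83e_{i+1} for i = 1, ..., 7 and N e_8 = 0, so the singular values of N are 83 (with multiplicity 7) and 0; hence ||N|| = 83. The spectral radius r(N) = max|lambda| = 0. Note ||N|| > r(N) — characteristic of non-normal nilpotent operators. Indeed N^8 = 0.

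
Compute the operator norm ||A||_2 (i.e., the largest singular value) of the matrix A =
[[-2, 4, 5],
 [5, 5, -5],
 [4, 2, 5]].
||A||_2 ≈ 9.071 (= sqrt(largest eigenvalue of A^T A))

||A||_2 = sigma_max(A) = sqrt(lambda_max(A^T A)). Form the symmetric matrix M = A^T A =
[[45, 25, -15],
 [25, 45, 5],
 [-15, 5, 75]].
Its characteristic polynomial (trace, sum of principal 2x2 minors, determinant of M give the coefficients) is
  p(λ) = det(λ I - M) = λ^3 - 165λ^2 + 7900λ - 90000.
No integer candidate from the rational root theorem (±divisors of 90000) is a root, so the roots are irrational. The cubic discriminant is Δ = 2761250000 > 0, so there are three distinct real roots. p(16) = -1744 and p(17) = 1528 have opposite signs, so a root lies in (16, 17); Newton's method refines it to λ ≈ 16.5242. p(66) = 156 and p(67) = -622 have opposite signs, so a root lies in (66, 67); Newton's method refines it to λ ≈ 66.1937. p(82) = -292 and p(83) = 802 have opposite signs, so a root lies in (82, 83); Newton's method refines it to λ ≈ 82.2821. Check (Vieta): the three roots sum to 165, matching tr M = 165.
So the eigenvalues of A^T A are ≈ 16.5242, 66.1937, 82.2821 (all ≥ 0, as they must be for A^T A). The largest is λ_max ≈ 82.2821, hence ||A||_2 = sqrt(λ_max) ≈ 9.071.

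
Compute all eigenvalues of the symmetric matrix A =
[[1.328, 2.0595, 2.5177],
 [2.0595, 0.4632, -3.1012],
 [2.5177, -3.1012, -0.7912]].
sigma(A) ≈ {-5, 3} (3 with multiplicity 2)

A is real symmetric, so its spectrum consists of real eigenvalues. Expanding the characteristic polynomial of the displayed matrix gives
  det(λ I - A) = p(λ) = λ^3 + (-1)λ^2 + (-21)λ + (45).
Solving p(λ) = 0 yields eigenvalues ≈ -5, 3, 3. (A is shown rounded to 4 decimals, so these recover the underlying integer eigenvalues to within that precision.)
Verification: the trace of A = 1 equals the sum of eigenvalues 1, and det(A) ≈ -44.9996 matches the eigenvalue product -45.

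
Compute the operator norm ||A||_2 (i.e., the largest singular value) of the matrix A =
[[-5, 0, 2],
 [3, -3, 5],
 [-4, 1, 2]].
||A||_2 ≈ 7.3412 (= sqrt(largest eigenvalue of A^T A))

||A||_2 = sigma_max(A) = sqrt(lambda_max(A^T A)). Form the symmetric matrix M = A^T A =
[[50, -13, -3],
 [-13, 10, -13],
 [-3, -13, 33]].
Its characteristic polynomial (trace, sum of principal 2x2 minors, determinant of M give the coefficients) is
  p(λ) = det(λ I - M) = λ^3 - 93λ^2 + 2133λ - 1369.
No integer candidate from the rational root theorem (±divisors of 1369) is a root, so the roots are irrational. The cubic discriminant is Δ = 965261232 > 0, so there are three distinct real roots. p(0) = -1369 and p(1) = 672 have opposite signs, so a root lies in (0, 1); Newton's method refines it to λ ≈ 0.6607. p(38) = 265 and p(39) = -316 have opposite signs, so a root lies in (38, 39); Newton's method refines it to λ ≈ 38.4466. p(53) = -680 and p(54) = 89 have opposite signs, so a root lies in (53, 54); Newton's method refines it to λ ≈ 53.8927. Check (Vieta): the three roots sum to 93, matching tr M = 93.
So the eigenvalues of A^T A are ≈ 0.6607, 38.4466, 53.8927 (all ≥ 0, as they must be for A^T A). The largest is λ_max ≈ 53.8927, hence ||A||_2 = sqrt(λ_max) ≈ 7.3412.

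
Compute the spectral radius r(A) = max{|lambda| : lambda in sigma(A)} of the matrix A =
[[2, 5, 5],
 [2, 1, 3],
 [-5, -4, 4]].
r(A) ≈ 7.499

The eigenvalues of A are the roots of its characteristic polynomial. With M = A (coefficients from the trace, the sum of principal 2x2 minors, and det A):
  p(λ) = det(λ I - M) = λ^3 - 7λ^2 + 41λ + 98.
No integer candidate from the rational root theorem (±divisors of 98) is a root, so the roots are irrational. The cubic discriminant is Δ = -824435 < 0, so there is one real root and a complex-conjugate pair. p(-2) = -20 and p(-1) = 49 have opposite signs, so a root lies in (-2, -1); Newton's method refines it to λ ≈ -1.7427. Dividing out (λ - (-1.7427)) leaves approximately λ^2 - 8.7427λ + 56.2356. For λ^2 - 8.7427λ + 56.2356 the discriminant is -148.5081. It is negative, so the remaining roots are the complex-conjugate pair λ ≈ 4.3713 ± 6.0932i. Their product equals the constant term, so |λ|^2 ≈ 56.2356 and |λ| ≈ 7.499.
Thus the eigenvalues (to 4 decimals) are -1.7427 (modulus 1.7427); 4.3713 ± 6.0932i (modulus 7.499). The spectral radius is the largest modulus: r(A) ≈ 7.499. (Cross-check: r(A) ≤ ||A||_2 ≈ 8.4779; equality holds whenever A is normal, though it can also hold for some non-normal A.)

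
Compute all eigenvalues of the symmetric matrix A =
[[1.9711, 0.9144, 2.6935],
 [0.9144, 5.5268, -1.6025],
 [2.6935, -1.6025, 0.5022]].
sigma(A) ≈ {-2, 4, 6}

A is real symmetric, so its spectrum consists of real eigenvalues. Expanding the characteristic polynomial of the displayed matrix gives
  det(λ I - A) = p(λ) = λ^3 + (-8)λ^2 + (4)λ + (48.0011).
Solving p(λ) = 0 yields eigenvalues ≈ -2, 4, 6. (A is shown rounded to 4 decimals, so these recover the underlying integer eigenvalues to within that precision.)
Verification: the trace of A = 8 equals the sum of eigenvalues 8, and det(A) ≈ -48.0011 matches the eigenvalue product -48.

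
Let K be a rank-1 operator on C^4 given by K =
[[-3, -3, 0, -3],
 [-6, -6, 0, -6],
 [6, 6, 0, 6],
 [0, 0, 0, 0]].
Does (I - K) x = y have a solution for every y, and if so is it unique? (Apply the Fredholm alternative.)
(I - K) is invertible (det(I - K) = 10 ≠ 0), so for every y in C^4 the equation (I - K) x = y has a unique solution.

K has rank 1, so it is an outer product K = u v^T: every row of K is a multiple of one row vector. Reading off the entries, u = (-1, -2, 2, 0) and v = (3, 3, 0, 3) (row i of K equals u_i·v^T). A rank-one matrix u v^T satisfies K u = u (v·u) and kills the (3)-dimensional subspace v^⊥, so its characteristic polynomial is lambda^3 (lambda - v·u) with v·u = tr K = -9. Hence the eigenvalues of I - K are 1 (multiplicity 3) and 1 - (-9) = 10, so det(I - K) = 10. (Direct check: I - K =
[[4, 3, 0, 3],
 [6, 7, 0, 6],
 [-6, -6, 1, -6],
 [0, 0, 0, 1]]
has determinant 10.) The finite-dimensional Fredholm alternative says: either (I - K) is invertible, or ker(I - K) ≠ {0} and then range(I - K) = ker((I - K)^*)^⊥, with dim ker(I - K) = dim ker((I - K)^*). Since det(I - K) ≠ 0, 1 is not an eigenvalue of K and ker(I - K) = {0}, so we are in the first case: for every y there is a unique x = (I - K)^(-1) y. Explicitly, by the Sherman–Morrison formula, (I - u v^T)^(-1) = I + u v^T/(1 - v·u), i.e. (I - K)^(-1) = I + K/(10).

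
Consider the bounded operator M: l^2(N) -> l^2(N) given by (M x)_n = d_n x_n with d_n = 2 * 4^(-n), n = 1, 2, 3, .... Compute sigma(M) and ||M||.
sigma(M) = {2 * 4^(-n) : n ≥ 1} ∪ {0}; ||M|| = 1/2

A bounded diagonal operator on l^2 with diagonal entries d_n has spectrum equal to the closure of {d_n : n ≥ 1}: every d_n is an eigenvalue (with eigenvector e_n), so {d_n} ⊂ sigma(M); the spectrum is closed, so its closure is too; and for lambda not in the closure, (M - lambda I) has bounded inverse (the diagonal entries 1/(d_n - lambda) are bounded). For our sequence d_n = 2 * 4^(-n), n = 1, 2, 3, ...:
  - {d_n} = {2 * 4^(-n) : n ≥ 1}; the only limit point is 0
  - closure = {2 * 4^(-n) : n ≥ 1} ∪ {0}
For the norm: a diagonal operator has ||M|| = sup_n |d_n|. Here d_n = 2 * 4^(-n) is positive and decreasing, so sup_n |d_n| = d_1 = 2/4 = 1/2. So ||M|| = 1/2.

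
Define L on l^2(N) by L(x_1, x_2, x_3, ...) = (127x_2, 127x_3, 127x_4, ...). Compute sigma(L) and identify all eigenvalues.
sigma(L) = closed disk {z in C : |z| ≤ 127}; sigma_p(L) = open disk {z in C : |z| < 127}

Note L = 127·V where V is the unit left shift (V x)_k = x_{k+1}; so sigma(L) = 127·sigma(V) and ||L|| = 127||V||. ||L x||^2 = 16129sum_{k≥2} |x_k|^2 ≤ 16129||x||^2, with equality on {x : x_1 = 0}, so ||L|| = 127. For any lambda with |lambda| < 127, set r = lambda/127 (|r| < 1); the vector x = (1, r, r^2, ...) is in l^2 and satisfies L x = 127(r, r^2, ...) = lambda x, so lambda is an eigenvalue. On the boundary |lambda| = 127 the geometric series diverges, so no l^2 eigenvector exists, but these lambda lie in the approximate point spectrum. Hence sigma(L) is the closed disk of radius 127 and sigma_p(L) is the open disk.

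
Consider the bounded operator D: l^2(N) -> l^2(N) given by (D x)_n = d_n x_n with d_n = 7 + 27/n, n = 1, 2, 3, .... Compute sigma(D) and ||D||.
sigma(D) = {7 + 27/n : n ≥ 1} ∪ {7}; ||D|| = 34

A bounded diagonal operator on l^2 with diagonal entries d_n has spectrum equal to the closure of {d_n : n ≥ 1}: every d_n is an eigenvalue (with eigenvector e_n), so {d_n} ⊂ sigma(D); the spectrum is closed, so its closure is too; and for lambda not in the closure, (D - lambda I) has bounded inverse (the diagonal entries 1/(d_n - lambda) are bounded). For our sequence d_n = 7 + 27/n, n = 1, 2, 3, ...:
  - {d_n} = {7 + 27/n : n ≥ 1}; the only limit point is 7
  - closure = {7 + 27/n : n ≥ 1} ∪ {7}
For the norm: a diagonal operator has ||D|| = sup_n |d_n|. Here d_n = 7 + 27/n is positive and decreasing, so sup_n |d_n| = d_1 = 7 + 27 = 34. So ||D|| = 34.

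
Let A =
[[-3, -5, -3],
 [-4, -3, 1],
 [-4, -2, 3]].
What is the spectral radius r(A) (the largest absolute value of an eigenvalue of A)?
r(A) ≈ 7.9905

The eigenvalues of A are the roots of its characteristic polynomial. With M = A (coefficients from the trace, the sum of principal 2x2 minors, and det A):
  p(λ) = det(λ I - M) = λ^3 + 3λ^2 - 39λ + 7.
No integer candidate from the rational root theorem (±divisors of 7) is a root, so the roots are irrational. The cubic discriminant is Δ = 234144 > 0, so there are three distinct real roots. p(-8) = -1 and p(-7) = 84 have opposite signs, so a root lies in (-8, -7); Newton's method refines it to λ ≈ -7.9905. p(0) = 7 and p(1) = -28 have opposite signs, so a root lies in (0, 1); Newton's method refines it to λ ≈ 0.1822. p(4) = -37 and p(5) = 12 have opposite signs, so a root lies in (4, 5); Newton's method refines it to λ ≈ 4.8083. Check (Vieta): the three roots sum to -3, matching tr M = -3.
Thus the eigenvalues (to 4 decimals) are -7.9905 (modulus 7.9905); 0.1822 (modulus 0.1822); 4.8083 (modulus 4.8083). The spectral radius is the largest modulus: r(A) ≈ 7.9905. (Cross-check: r(A) ≤ ||A||_2 ≈ 8.6341; equality holds whenever A is normal, though it can also hold for some non-normal A.)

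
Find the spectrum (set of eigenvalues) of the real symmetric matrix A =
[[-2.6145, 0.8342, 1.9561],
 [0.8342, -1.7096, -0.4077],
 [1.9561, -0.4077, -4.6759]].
sigma(A) ≈ {-6, -2, -1}

A is real symmetric, so its spectrum consists of real eigenvalues. Expanding the characteristic polynomial of the displayed matrix gives
  det(λ I - A) = p(λ) = λ^3 + (9)λ^2 + (20)λ + (12).
Solving p(λ) = 0 yields eigenvalues ≈ -6, -2, -1. (A is shown rounded to 4 decimals, so these recover the underlying integer eigenvalues to within that precision.)
Verification: the trace of A = -9 equals the sum of eigenvalues -9, and det(A) ≈ -12.0007 matches the eigenvalue product -12.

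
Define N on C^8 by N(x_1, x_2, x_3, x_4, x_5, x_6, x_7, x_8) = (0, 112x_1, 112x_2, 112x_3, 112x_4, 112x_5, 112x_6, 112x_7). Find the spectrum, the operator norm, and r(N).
sigma(N) = {0}; ||N|| = 112; r(N) = 0. (N is nilpotent with N^8 = 0.)

On C^8, N is a strictly lower-triangular matrix with 112 on the subdiagonal and zeros elsewhere, so its characteristic polynomial is lambda^8 and every eigenvalue is 0: sigma(N) = {0}. For the operator norm, N e_i = 112e_{i+1} for i = 1, ..., 7 and N e_8 = 0, so the singular values of N are 112 (with multiplicity 7) and 0; hence ||N|| = 112. The spectral radius r(N) = max|lambda| = 0. Note ||N|| > r(N) — characteristic of non-normal nilpotent operators. Indeed N^8 = 0.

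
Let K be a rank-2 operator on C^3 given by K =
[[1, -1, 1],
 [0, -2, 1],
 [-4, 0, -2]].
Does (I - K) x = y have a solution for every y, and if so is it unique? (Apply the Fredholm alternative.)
(I - K) is invertible (det(I - K) = 8 ≠ 0), so for every y in C^3 the equation (I - K) x = y has a unique solution.

K has rank 2 and factors as K = U V^T = u1 v1^T + u2 v2^T with u1 = (1, 2, 0), v1 = (1, -1, 1), u2 = (0, -1, -2), v2 = (2, 0, 1) (multiplying out reproduces the displayed K). The nonzero eigenvalues of U V^T coincide with those of the 2 x 2 matrix G = V^T U = [[v1·u1, v1·u2], [v2·u1, v2·u2]] = [[-1, -1], [2, -2]], and by the Sylvester determinant identity det(I_3 - U V^T) = det(I_2 - V^T U) = det([[2, 1], [-2, 3]]) = (2)(3) - (1)(-2) = 8. (Direct check: I - K =
[[0, 1, -1],
 [0, 3, -1],
 [4, 0, 3]]
has determinant 8.) The finite-dimensional Fredholm alternative says: either (I - K) is invertible, or ker(I - K) ≠ {0} and then range(I - K) = ker((I - K)^*)^⊥, with dim ker(I - K) = dim ker((I - K)^*). Since det(I - K) ≠ 0, 1 is not an eigenvalue of K and ker(I - K) = {0}, so we are in the first case: for every y there is a unique x = (I - K)^(-1) y. (Explicitly, by the Woodbury identity, (I - U V^T)^(-1) = I + U (I_2 - G)^(-1) V^T.)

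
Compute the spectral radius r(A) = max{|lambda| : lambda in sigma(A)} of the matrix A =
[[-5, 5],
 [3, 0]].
r(A) = (5 + sqrt(85))/2 ≈ 7.1098

The eigenvalues of A are the roots of its characteristic polynomial. With M = A (coefficients from the trace and determinant):
  p(λ) = det(λ I - M) = λ^2 + 5λ - 15.
For λ^2 + 5λ - 15 the discriminant is 85. It is nonnegative but not a perfect square, so the roots are real and irrational: λ = (-5 ± sqrt(85))/2 ≈ 2.1098, -7.1098.
Thus the eigenvalues (to 4 decimals) are 2.1098 (modulus 2.1098); -7.1098 (modulus 7.1098). The spectral radius is the largest modulus: r(A) = (5 + sqrt(85))/2 ≈ 7.1098. (Cross-check: r(A) ≤ ||A||_2 ≈ 7.4096; equality holds whenever A is normal, though it can also hold for some non-normal A.)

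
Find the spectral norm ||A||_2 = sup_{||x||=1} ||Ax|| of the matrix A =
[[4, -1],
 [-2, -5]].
||A||_2 = sqrt((46 + sqrt(180))/2) ≈ 5.4505 (= sqrt(largest eigenvalue of A^T A))

||A||_2 = sigma_max(A) = sqrt(lambda_max(A^T A)). Form the symmetric matrix M = A^T A =
[[20, 6],
 [6, 26]].
Its characteristic polynomial (trace, determinant of M give the coefficients) is
  p(λ) = det(λ I - M) = λ^2 - 46λ + 484.
For λ^2 - 46λ + 484 the discriminant is 180. It is nonnegative but not a perfect square, so the roots are real and irrational: λ = (46 ± sqrt(180))/2 ≈ 29.7082, 16.2918.
So the eigenvalues of A^T A are ≈ 16.2918, 29.7082 (all ≥ 0, as they must be for A^T A). The largest is λ_max = (46 + sqrt(180))/2 ≈ 29.7082, hence ||A||_2 = sqrt(λ_max) = sqrt((46 + sqrt(180))/2) ≈ 5.4505.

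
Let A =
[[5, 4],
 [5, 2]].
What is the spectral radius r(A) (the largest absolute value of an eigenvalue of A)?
r(A) = (7 + sqrt(89))/2 ≈ 8.217

The eigenvalues of A are the roots of its characteristic polynomial. With M = A (coefficients from the trace and determinant):
  p(λ) = det(λ I - M) = λ^2 - 7λ - 10.
For λ^2 - 7λ - 10 the discriminant is 89. It is nonnegative but not a perfect square, so the roots are real and irrational: λ = (7 ± sqrt(89))/2 ≈ 8.217, -1.217.
Thus the eigenvalues (to 4 decimals) are 8.217 (modulus 8.217); -1.217 (modulus 1.217). The spectral radius is the largest modulus: r(A) = (7 + sqrt(89))/2 ≈ 8.217. (Cross-check: r(A) ≤ ||A||_2 ≈ 8.279; equality holds whenever A is normal, though it can also hold for some non-normal A.)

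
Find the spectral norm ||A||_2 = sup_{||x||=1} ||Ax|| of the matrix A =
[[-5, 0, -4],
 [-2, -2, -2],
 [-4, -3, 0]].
||A||_2 ≈ 8.0265 (= sqrt(largest eigenvalue of A^T A))

||A||_2 = sigma_max(A) = sqrt(lambda_max(A^T A)). Form the symmetric matrix M = A^T A =
[[45, 16, 24],
 [16, 13, 4],
 [24, 4, 20]].
Its characteristic polynomial (trace, sum of principal 2x2 minors, determinant of M give the coefficients) is
  p(λ) = det(λ I - M) = λ^3 - 78λ^2 + 897λ - 1444.
No integer candidate from the rational root theorem (±divisors of 1444) is a root, so the roots are irrational. The cubic discriminant is Δ = 1029549312 > 0, so there are three distinct real roots. p(1) = -624 and p(2) = 46 have opposite signs, so a root lies in (1, 2); Newton's method refines it to λ ≈ 1.9237. p(11) = 316 and p(12) = -184 have opposite signs, so a root lies in (11, 12); Newton's method refines it to λ ≈ 11.6517. p(64) = -1380 and p(65) = 1936 have opposite signs, so a root lies in (64, 65); Newton's method refines it to λ ≈ 64.4247. Check (Vieta): the three roots sum to 78, matching tr M = 78.
So the eigenvalues of A^T A are ≈ 1.9237, 11.6517, 64.4247 (all ≥ 0, as they must be for A^T A). The largest is λ_max ≈ 64.4247, hence ||A||_2 = sqrt(λ_max) ≈ 8.0265.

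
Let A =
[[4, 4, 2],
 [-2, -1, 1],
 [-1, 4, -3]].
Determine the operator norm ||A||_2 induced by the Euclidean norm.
||A||_2 ≈ 6.5005 (= sqrt(largest eigenvalue of A^T A))

||A||_2 = sigma_max(A) = sqrt(lambda_max(A^T A)). Form the symmetric matrix M = A^T A =
[[21, 14, 9],
 [14, 33, -5],
 [9, -5, 14]].
Its characteristic polynomial (trace, sum of principal 2x2 minors, determinant of M give the coefficients) is
  p(λ) = det(λ I - M) = λ^3 - 68λ^2 + 1147λ - 2500.
No integer candidate from the rational root theorem (±divisors of 2500) is a root, so the roots are irrational. The cubic discriminant is Δ = 244111924 > 0, so there are three distinct real roots. p(2) = -470 and p(3) = 356 have opposite signs, so a root lies in (2, 3); Newton's method refines it to λ ≈ 2.5509. p(23) = 76 and p(24) = -316 have opposite signs, so a root lies in (23, 24); Newton's method refines it to λ ≈ 23.193. p(42) = -190 and p(43) = 596 have opposite signs, so a root lies in (42, 43); Newton's method refines it to λ ≈ 42.2561. Check (Vieta): the three roots sum to 68, matching tr M = 68.
So the eigenvalues of A^T A are ≈ 2.5509, 23.193, 42.2561 (all ≥ 0, as they must be for A^T A). The largest is λ_max ≈ 42.2561, hence ||A||_2 = sqrt(λ_max) ≈ 6.5005.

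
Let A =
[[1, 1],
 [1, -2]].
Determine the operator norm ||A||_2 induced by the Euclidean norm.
||A||_2 = sqrt((7 + sqrt(13))/2) ≈ 2.3028 (= sqrt(largest eigenvalue of A^T A))

||A||_2 = sigma_max(A) = sqrt(lambda_max(A^T A)). Form the symmetric matrix M = A^T A =
[[2, -1],
 [-1, 5]].
Its characteristic polynomial (trace, determinant of M give the coefficients) is
  p(λ) = det(λ I - M) = λ^2 - 7λ + 9.
For λ^2 - 7λ + 9 the discriminant is 13. It is nonnegative but not a perfect square, so the roots are real and irrational: λ = (7 ± sqrt(13))/2 ≈ 5.3028, 1.6972.
So the eigenvalues of A^T A are ≈ 1.6972, 5.3028 (all ≥ 0, as they must be for A^T A). The largest is λ_max = (7 + sqrt(13))/2 ≈ 5.3028, hence ||A||_2 = sqrt(λ_max) = sqrt((7 + sqrt(13))/2) ≈ 2.3028.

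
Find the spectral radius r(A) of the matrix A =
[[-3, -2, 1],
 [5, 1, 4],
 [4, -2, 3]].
r(A) ≈ 4.0779

The eigenvalues of A are the roots of its characteristic polynomial. With M = A (coefficients from the trace, the sum of principal 2x2 minors, and det A):
  p(λ) = det(λ I - M) = λ^3 - λ^2 + 5λ + 49.
No integer candidate from the rational root theorem (±divisors of 49) is a root, so the roots are irrational. The cubic discriminant is Δ = -69516 < 0, so there is one real root and a complex-conjugate pair. p(-3) = -2 and p(-2) = 27 have opposite signs, so a root lies in (-3, -2); Newton's method refines it to λ ≈ -2.9466. Dividing out (λ - (-2.9466)) leaves approximately λ^2 - 3.9466λ + 16.6292. For λ^2 - 3.9466λ + 16.6292 the discriminant is -50.941. It is negative, so the remaining roots are the complex-conjugate pair λ ≈ 1.9733 ± 3.5686i. Their product equals the constant term, so |λ|^2 ≈ 16.6292 and |λ| ≈ 4.0779.
Thus the eigenvalues (to 4 decimals) are -2.9466 (modulus 2.9466); 1.9733 ± 3.5686i (modulus 4.0779). The spectral radius is the largest modulus: r(A) ≈ 4.0779. (Cross-check: r(A) ≤ ||A||_2 ≈ 8.3298; equality holds whenever A is normal, though it can also hold for some non-normal A.)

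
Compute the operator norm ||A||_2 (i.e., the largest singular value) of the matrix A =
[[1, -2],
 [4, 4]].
||A||_2 = sqrt((37 + sqrt(793))/2) ≈ 5.7079 (= sqrt(largest eigenvalue of A^T A))

||A||_2 = sigma_max(A) = sqrt(lambda_max(A^T A)). Form the symmetric matrix M = A^T A =
[[17, 14],
 [14, 20]].
Its characteristic polynomial (trace, determinant of M give the coefficients) is
  p(λ) = det(λ I - M) = λ^2 - 37λ + 144.
For λ^2 - 37λ + 144 the discriminant is 793. It is nonnegative but not a perfect square, so the roots are real and irrational: λ = (37 ± sqrt(793))/2 ≈ 32.5801, 4.4199.
So the eigenvalues of A^T A are ≈ 4.4199, 32.5801 (all ≥ 0, as they must be for A^T A). The largest is λ_max = (37 + sqrt(793))/2 ≈ 32.5801, hence ||A||_2 = sqrt(λ_max) = sqrt((37 + sqrt(793))/2) ≈ 5.7079.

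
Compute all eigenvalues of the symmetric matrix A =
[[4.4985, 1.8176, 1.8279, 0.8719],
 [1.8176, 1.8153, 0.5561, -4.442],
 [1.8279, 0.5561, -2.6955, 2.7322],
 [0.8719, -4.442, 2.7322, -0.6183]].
sigma(A) ≈ {-6, -2, 5, 6}

A is real symmetric, so its spectrum consists of real eigenvalues. Expanding the characteristic polynomial of the displayed matrix gives
  det(λ I - A) = p(λ) = λ^4 + (-3)λ^3 + (-46)λ^2 + (108.0015)λ + (360.01).
Solving p(λ) = 0 yields eigenvalues ≈ -6, -2, 5, 6. (A is shown rounded to 4 decimals, so these recover the underlying integer eigenvalues to within that precision.)
Verification: the trace of A = 3 equals the sum of eigenvalues 3, and det(A) ≈ 360.0100 matches the eigenvalue product 360.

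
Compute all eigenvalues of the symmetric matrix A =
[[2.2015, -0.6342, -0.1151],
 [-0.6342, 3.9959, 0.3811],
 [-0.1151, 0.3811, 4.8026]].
sigma(A) ≈ {2, 4, 5}

A is real symmetric, so its spectrum consists of real eigenvalues. Expanding the characteristic polynomial of the displayed matrix gives
  det(λ I - A) = p(λ) = λ^3 + (-11)λ^2 + (38)λ + (-40).
Solving p(λ) = 0 yields eigenvalues ≈ 2, 4, 5. (A is shown rounded to 4 decimals, so these recover the underlying integer eigenvalues to within that precision.)
Verification: the trace of A = 11 equals the sum of eigenvalues 11, and det(A) ≈ 39.9997 matches the eigenvalue product 40.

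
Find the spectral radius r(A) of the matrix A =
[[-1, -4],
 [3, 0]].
r(A) = sqrt(12) ≈ 3.4641

The eigenvalues of A are the roots of its characteristic polynomial. With M = A (coefficients from the trace and determinant):
  p(λ) = det(λ I - M) = λ^2 + λ + 12.
For λ^2 + λ + 12 the discriminant is -47. It is negative, so the roots are the complex-conjugate pair λ = -1/2 ± (sqrt(47)/2) i ≈ -0.5 ± 3.4278i. For a conjugate pair the product of the roots equals the constant term, so |λ|^2 = 12 and |λ| = sqrt(12) ≈ 3.4641.
Thus the eigenvalues (to 4 decimals) are -0.5 ± 3.4278i (modulus 3.4641). The spectral radius is the largest modulus: r(A) = sqrt(12) ≈ 3.4641. (Cross-check: r(A) ≤ ||A||_2 ≈ 4.2426; equality holds whenever A is normal, though it can also hold for some non-normal A.)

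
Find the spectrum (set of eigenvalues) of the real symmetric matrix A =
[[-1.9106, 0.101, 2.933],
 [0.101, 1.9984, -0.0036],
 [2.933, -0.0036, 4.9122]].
sigma(A) ≈ {-3, 2, 6}

A is real symmetric, so its spectrum consists of real eigenvalues. Expanding the characteristic polynomial of the displayed matrix gives
  det(λ I - A) = p(λ) = λ^3 + (-5)λ^2 + (-12)λ + (35.9989).
Solving p(λ) = 0 yields eigenvalues ≈ -3, 2, 6. (A is shown rounded to 4 decimals, so these recover the underlying integer eigenvalues to within that precision.)
Verification: the trace of A = 5 equals the sum of eigenvalues 5, and det(A) ≈ -35.9989 matches the eigenvalue product -36.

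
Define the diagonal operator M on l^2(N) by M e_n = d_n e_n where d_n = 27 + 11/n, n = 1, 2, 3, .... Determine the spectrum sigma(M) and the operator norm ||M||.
sigma(M) = {27 + 11/n : n ≥ 1} ∪ {27}; ||M|| = 38

A bounded diagonal operator on l^2 with diagonal entries d_n has spectrum equal to the closure of {d_n : n ≥ 1}: every d_n is an eigenvalue (with eigenvector e_n), so {d_n} ⊂ sigma(M); the spectrum is closed, so its closure is too; and for lambda not in the closure, (M - lambda I) has bounded inverse (the diagonal entries 1/(d_n - lambda) are bounded). For our sequence d_n = 27 + 11/n, n = 1, 2, 3, ...:
  - {d_n} = {27 + 11/n : n ≥ 1}; the only limit point is 27
  - closure = {27 + 11/n : n ≥ 1} ∪ {27}
For the norm: a diagonal operator has ||M|| = sup_n |d_n|. Here d_n = 27 + 11/n is positive and decreasing, so sup_n |d_n| = d_1 = 27 + 11 = 38. So ||M|| = 38.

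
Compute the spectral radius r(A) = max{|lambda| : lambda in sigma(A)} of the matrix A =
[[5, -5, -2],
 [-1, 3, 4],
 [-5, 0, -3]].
r(A) ≈ 8.4163

The eigenvalues of A are the roots of its characteristic polynomial. With M = A (coefficients from the trace, the sum of principal 2x2 minors, and det A):
  p(λ) = det(λ I - M) = λ^3 - 5λ^2 - 24λ - 40.
No integer candidate from the rational root theorem (±divisors of 40) is a root, so the roots are irrational. The cubic discriminant is Δ = -79904 < 0, so there is one real root and a complex-conjugate pair. p(8) = -40 and p(9) = 68 have opposite signs, so a root lies in (8, 9); Newton's method refines it to λ ≈ 8.4163. Dividing out (λ - (8.4163)) leaves approximately λ^2 + 3.4163λ + 4.7527. For λ^2 + 3.4163λ + 4.7527 the discriminant is -7.3396. It is negative, so the remaining roots are the complex-conjugate pair λ ≈ -1.7082 ± 1.3546i. Their product equals the constant term, so |λ|^2 ≈ 4.7527 and |λ| ≈ 2.1801.
Thus the eigenvalues (to 4 decimals) are 8.4163 (modulus 8.4163); -1.7082 ± 1.3546i (modulus 2.1801). The spectral radius is the largest modulus: r(A) ≈ 8.4163. (Cross-check: r(A) ≤ ||A||_2 ≈ 8.6859; equality holds whenever A is normal, though it can also hold for some non-normal A.)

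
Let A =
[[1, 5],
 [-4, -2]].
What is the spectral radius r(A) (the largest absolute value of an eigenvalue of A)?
r(A) = sqrt(18) ≈ 4.2426

The eigenvalues of A are the roots of its characteristic polynomial. With M = A (coefficients from the trace and determinant):
  p(λ) = det(λ I - M) = λ^2 + λ + 18.
For λ^2 + λ + 18 the discriminant is -71. It is negative, so the roots are the complex-conjugate pair λ = -1/2 ± (sqrt(71)/2) i ≈ -0.5 ± 4.2131i. For a conjugate pair the product of the roots equals the constant term, so |λ|^2 = 18 and |λ| = sqrt(18) ≈ 4.2426.
Thus the eigenvalues (to 4 decimals) are -0.5 ± 4.2131i (modulus 4.2426). The spectral radius is the largest modulus: r(A) = sqrt(18) ≈ 4.2426. (Cross-check: r(A) ≤ ||A||_2 ≈ 6.1088; equality holds whenever A is normal, though it can also hold for some non-normal A.)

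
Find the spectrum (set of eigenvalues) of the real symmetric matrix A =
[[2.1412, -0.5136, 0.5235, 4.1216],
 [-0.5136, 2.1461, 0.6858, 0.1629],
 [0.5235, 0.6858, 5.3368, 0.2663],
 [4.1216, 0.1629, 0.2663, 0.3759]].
sigma(A) ≈ {-3, 2, 5, 6}

A is real symmetric, so its spectrum consists of real eigenvalues. Expanding the characteristic polynomial of the displayed matrix gives
  det(λ I - A) = p(λ) = λ^4 + (-10)λ^3 + (13)λ^2 + (95.9987)λ + (-180).
Solving p(λ) = 0 yields eigenvalues ≈ -3, 2, 5, 6. (A is shown rounded to 4 decimals, so these recover the underlying integer eigenvalues to within that precision.)
Verification: the trace of A = 10 equals the sum of eigenvalues 10, and det(A) ≈ -179.9990 matches the eigenvalue product -180.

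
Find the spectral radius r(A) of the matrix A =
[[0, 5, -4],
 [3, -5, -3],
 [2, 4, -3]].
r(A) ≈ 6.6435

The eigenvalues of A are the roots of its characteristic polynomial. With M = A (coefficients from the trace, the sum of principal 2x2 minors, and det A):
  p(λ) = det(λ I - M) = λ^3 + 8λ^2 + 20λ + 73.
No integer candidate from the rational root theorem (±divisors of 73) is a root, so the roots are irrational. The cubic discriminant is Δ = -89547 < 0, so there is one real root and a complex-conjugate pair. p(-7) = -18 and p(-6) = 25 have opposite signs, so a root lies in (-7, -6); Newton's method refines it to λ ≈ -6.6435. Dividing out (λ - (-6.6435)) leaves approximately λ^2 + 1.3565λ + 10.9882. For λ^2 + 1.3565λ + 10.9882 the discriminant is -42.1126. It is negative, so the remaining roots are the complex-conjugate pair λ ≈ -0.6782 ± 3.2447i. Their product equals the constant term, so |λ|^2 ≈ 10.9882 and |λ| ≈ 3.3148.
Thus the eigenvalues (to 4 decimals) are -6.6435 (modulus 6.6435); -0.6782 ± 3.2447i (modulus 3.3148). The spectral radius is the largest modulus: r(A) ≈ 6.6435. (Cross-check: r(A) ≤ ||A||_2 ≈ 8.5644; equality holds whenever A is normal, though it can also hold for some non-normal A.)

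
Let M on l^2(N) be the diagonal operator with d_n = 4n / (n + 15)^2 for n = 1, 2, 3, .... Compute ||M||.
||M|| = 1/15 (attained at n = 15)

For M diagonal, ||M|| = sup_n |d_n|. Treat f(x) = 4x / (x + 15)^2 for real x > 0. By the quotient rule, f'(x) = 4(15 - x)/(x + 15)^3, which is positive for x < 15 and negative for x > 15. So f has a unique maximum at x = 15, and since 15 is a positive integer, the supremum over n ≥ 1 is attained at n = 15: d_15 = 4·15/(15 + 15)^2 = 4·15/900 = 1/15. Hence ||M|| = 1/15.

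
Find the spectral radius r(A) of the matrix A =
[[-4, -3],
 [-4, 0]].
r(A) = 6

The eigenvalues of A are the roots of its characteristic polynomial. With M = A (coefficients from the trace and determinant):
  p(λ) = det(λ I - M) = λ^2 + 4λ - 12.
For λ^2 + 4λ - 12 the discriminant is 64. It is a perfect square (8^2), so the roots are rational: λ = (-4 ± 8)/2 = 2, -6.
Thus the eigenvalues (to 4 decimals) are 2 (modulus 2); -6 (modulus 6). The spectral radius is the largest modulus: r(A) = 6. (Cross-check: r(A) ≤ ||A||_2 ≈ 6.0927; equality holds whenever A is normal, though it can also hold for some non-normal A.)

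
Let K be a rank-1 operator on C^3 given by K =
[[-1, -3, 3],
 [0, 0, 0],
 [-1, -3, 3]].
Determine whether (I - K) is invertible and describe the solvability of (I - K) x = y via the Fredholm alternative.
(I - K) is invertible (det(I - K) = -1 ≠ 0), so for every y in C^3 the equation (I - K) x = y has a unique solution.

K has rank 1, so it is an outer product K = u v^T: every row of K is a multiple of one row vector. Reading off the entries, u = (-1, 0, -1) and v = (1, 3, -3) (row i of K equals u_i·v^T). A rank-one matrix u v^T satisfies K u = u (v·u) and kills the (2)-dimensional subspace v^⊥, so its characteristic polynomial is lambda^2 (lambda - v·u) with v·u = tr K = 2. Hence the eigenvalues of I - K are 1 (multiplicity 2) and 1 - (2) = -1, so det(I - K) = -1. (Direct check: I - K =
[[2, 3, -3],
 [0, 1, 0],
 [1, 3, -2]]
has determinant -1.) The finite-dimensional Fredholm alternative says: either (I - K) is invertible, or ker(I - K) ≠ {0} and then range(I - K) = ker((I - K)^*)^⊥, with dim ker(I - K) = dim ker((I - K)^*). Since det(I - K) ≠ 0, 1 is not an eigenvalue of K and ker(I - K) = {0}, so we are in the first case: for every y there is a unique x = (I - K)^(-1) y. Explicitly, by the Sherman–Morrison formula, (I - u v^T)^(-1) = I + u v^T/(1 - v·u), i.e. (I - K)^(-1) = I - K.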